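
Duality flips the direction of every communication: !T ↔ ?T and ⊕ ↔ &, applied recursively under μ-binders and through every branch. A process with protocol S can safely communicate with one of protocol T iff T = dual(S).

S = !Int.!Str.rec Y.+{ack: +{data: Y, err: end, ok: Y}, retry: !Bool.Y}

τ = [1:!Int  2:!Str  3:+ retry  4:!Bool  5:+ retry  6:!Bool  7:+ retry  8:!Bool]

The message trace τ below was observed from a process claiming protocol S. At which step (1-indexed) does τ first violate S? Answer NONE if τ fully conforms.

NONE

step 1: !Int  ✓  cont: !Str.rec Y.…
step 2: !Str  ✓  cont: rec Y.…
step 3: + retry  ✓  cont: !Bool.rec Y.…
step 4: !Bool  ✓  cont: rec Y.…
step 5: + retry  ✓  cont: !Bool.rec Y.…
step 6: !Bool  ✓  cont: rec Y.…
step 7: + retry  ✓  cont: !Bool.rec Y.…
step 8: !Bool  ✓  cont: rec Y.…
trace exhausted — no violation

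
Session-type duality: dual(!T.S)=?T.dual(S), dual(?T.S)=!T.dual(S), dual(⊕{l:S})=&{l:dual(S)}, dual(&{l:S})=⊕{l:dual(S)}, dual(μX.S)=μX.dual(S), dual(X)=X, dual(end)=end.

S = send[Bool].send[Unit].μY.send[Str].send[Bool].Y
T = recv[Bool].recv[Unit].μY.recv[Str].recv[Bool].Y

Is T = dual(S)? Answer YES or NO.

YES

send[Bool] ‖ recv[Bool]  match
  send[Unit] ‖ recv[Unit]  match
    μY ‖ μY  match (μ self-dual)
      send[Str] ‖ recv[Str]  match
        send[Bool] ‖ recv[Bool]  match
          Y ‖ Y  match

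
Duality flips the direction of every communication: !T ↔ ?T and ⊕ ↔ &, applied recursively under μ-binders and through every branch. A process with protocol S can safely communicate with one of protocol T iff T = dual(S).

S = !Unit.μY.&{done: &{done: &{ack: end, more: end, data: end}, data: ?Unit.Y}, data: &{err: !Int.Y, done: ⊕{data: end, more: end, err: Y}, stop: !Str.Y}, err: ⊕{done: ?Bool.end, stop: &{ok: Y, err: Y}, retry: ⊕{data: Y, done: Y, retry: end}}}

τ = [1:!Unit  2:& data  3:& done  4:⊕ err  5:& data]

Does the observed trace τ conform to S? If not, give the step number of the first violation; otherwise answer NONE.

[1] !Unit  match  now at μY.…
[2] & data  match  now at &{err: !Int.μY.…, done: ⊕{data: end, more: end, err: μY.…}, stop: !Str.μY.…}
[3] & done  match  now at ⊕{data: end, more: end, err: μY.…}
[4] ⊕ err  match  now at μY.…
[5] & data  match  now at &{err: !Int.μY.…, done: ⊕{data: end, more: end, err: μY.…}, stop: !Str.μY.…}
all 5 steps conform

NONE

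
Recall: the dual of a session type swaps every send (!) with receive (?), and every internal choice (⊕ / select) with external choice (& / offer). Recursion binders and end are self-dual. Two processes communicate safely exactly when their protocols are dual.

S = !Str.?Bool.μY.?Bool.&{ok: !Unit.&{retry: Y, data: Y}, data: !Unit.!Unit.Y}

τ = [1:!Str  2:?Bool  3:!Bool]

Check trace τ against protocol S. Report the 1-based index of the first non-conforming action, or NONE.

[1] !Str  match  cont: ?Bool.μY.…
[2] ?Bool  match  cont: μY.…
[3] got !Bool, protocol expects ?Bool  ✗

3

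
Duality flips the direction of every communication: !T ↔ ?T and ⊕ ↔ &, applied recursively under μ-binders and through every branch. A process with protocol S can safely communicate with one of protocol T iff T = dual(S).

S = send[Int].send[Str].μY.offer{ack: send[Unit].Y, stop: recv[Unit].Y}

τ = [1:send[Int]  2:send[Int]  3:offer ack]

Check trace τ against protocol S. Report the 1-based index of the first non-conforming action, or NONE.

[1] send[Int]  ok  cont: send[Str].μY.…
[2] got send[Int], protocol expects send[Str]  ✗

2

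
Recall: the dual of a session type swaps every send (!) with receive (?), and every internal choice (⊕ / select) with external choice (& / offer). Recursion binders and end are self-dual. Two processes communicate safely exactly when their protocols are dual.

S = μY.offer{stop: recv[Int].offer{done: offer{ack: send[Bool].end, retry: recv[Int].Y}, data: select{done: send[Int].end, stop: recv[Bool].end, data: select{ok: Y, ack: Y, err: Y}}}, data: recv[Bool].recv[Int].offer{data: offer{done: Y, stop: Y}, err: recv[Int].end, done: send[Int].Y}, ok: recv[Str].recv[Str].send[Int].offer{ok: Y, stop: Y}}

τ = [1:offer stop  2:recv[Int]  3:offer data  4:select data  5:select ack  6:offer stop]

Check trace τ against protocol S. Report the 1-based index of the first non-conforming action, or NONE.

@1 offer stop  match  cont: recv[Int].offer{done: offer{ack: send[Bool].end, retry: recv[Int].μY.…}, data: select{done: send[Int].end, stop: recv[Bool].end, data: select{ok: μY.…, ack: μY.…, err: μY.…}}}
@2 recv[Int]  match  cont: offer{done: offer{ack: send[Bool].end, retry: recv[Int].μY.…}, data: select{done: send[Int].end, stop: recv[Bool].end, data: select{ok: μY.…, ack: μY.…, err: μY.…}}}
@3 offer data  match  cont: select{done: send[Int].end, stop: recv[Bool].end, data: select{ok: μY.…, ack: μY.…, err: μY.…}}
@4 select data  match  cont: select{ok: μY.…, ack: μY.…, err: μY.…}
@5 select ack  match  cont: μY.…
@6 offer stop  match  cont: recv[Int].offer{done: offer{ack: send[Bool].end, retry: recv[Int].μY.…}, data: select{done: send[Int].end, stop: recv[Bool].end, data: select{ok: μY.…, ack: μY.…, err: μY.…}}}
all 6 steps conform

NONE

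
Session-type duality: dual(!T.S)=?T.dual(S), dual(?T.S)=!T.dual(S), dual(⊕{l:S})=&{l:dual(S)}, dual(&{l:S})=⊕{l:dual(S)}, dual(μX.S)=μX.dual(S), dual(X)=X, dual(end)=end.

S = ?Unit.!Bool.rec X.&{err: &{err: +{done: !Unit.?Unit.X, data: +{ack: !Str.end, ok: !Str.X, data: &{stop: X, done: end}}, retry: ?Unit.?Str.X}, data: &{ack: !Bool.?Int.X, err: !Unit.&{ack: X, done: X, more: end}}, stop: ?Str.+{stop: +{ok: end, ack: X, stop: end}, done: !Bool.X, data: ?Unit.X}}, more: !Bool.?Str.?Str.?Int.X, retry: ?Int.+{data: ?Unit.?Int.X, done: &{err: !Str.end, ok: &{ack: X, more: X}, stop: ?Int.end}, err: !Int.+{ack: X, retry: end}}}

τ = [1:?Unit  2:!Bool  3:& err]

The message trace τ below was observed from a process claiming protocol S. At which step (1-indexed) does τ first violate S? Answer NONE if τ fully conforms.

step 1: ?Unit  ✓  cont: !Bool.rec X.…
step 2: !Bool  ✓  cont: rec X.…
step 3: & err  ✓  cont: &{err: +{done: !Unit.?Unit.rec X.…, data: +{ack: !Str.end, ok: !Str.rec X.…, data: &{stop: rec X.…, done: end}}, retry: ?Unit.?Str.rec X.…}, data: &{ack: !Bool.?Int.rec X.…, err: !Unit.&{ack: rec X.…, done: rec X.…, more: end}}, stop: ?Str.+{stop: +{ok: end, ack: rec X.…, stop: end}, done: !Bool.rec X.…, data: ?Unit.rec X.…}}
τ conforms to S (length 3)

NONE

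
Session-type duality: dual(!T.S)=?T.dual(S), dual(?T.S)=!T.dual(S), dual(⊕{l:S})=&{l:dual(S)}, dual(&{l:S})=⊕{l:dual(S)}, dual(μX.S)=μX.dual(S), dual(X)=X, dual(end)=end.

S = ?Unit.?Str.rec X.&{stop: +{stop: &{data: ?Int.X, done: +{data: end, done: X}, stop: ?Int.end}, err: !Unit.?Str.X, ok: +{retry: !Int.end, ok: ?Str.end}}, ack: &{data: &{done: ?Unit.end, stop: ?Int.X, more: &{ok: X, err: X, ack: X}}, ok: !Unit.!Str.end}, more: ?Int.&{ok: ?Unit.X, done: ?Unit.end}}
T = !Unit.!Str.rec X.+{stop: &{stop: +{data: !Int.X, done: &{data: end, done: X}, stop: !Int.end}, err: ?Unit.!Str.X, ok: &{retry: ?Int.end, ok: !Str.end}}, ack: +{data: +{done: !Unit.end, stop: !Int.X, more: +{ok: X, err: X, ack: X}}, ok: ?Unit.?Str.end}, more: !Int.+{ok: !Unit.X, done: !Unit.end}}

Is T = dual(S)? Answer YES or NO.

?Unit ‖ !Unit  ✓
  ?Str ‖ !Str  ✓
    rec X ‖ rec X  ✓ (binder kept)
      &{stop,ack,more} ‖ +{stop,ack,more}  ✓ label sets agree
        • stop:
          +{stop,err,ok} ‖ &{stop,err,ok}  ✓ label sets agree
            • stop:
              &{data,done,stop} ‖ +{data,done,stop}  ✓ label sets agree
                • data:
                  ?Int ‖ !Int  ✓
                    X ‖ X  ✓
                • done:
                  +{data,done} ‖ &{data,done}  ✓ label sets agree
                    • data:
                      end ‖ end  ✓
                    • done:
                      X ‖ X  ✓
                • stop:
                  ?Int ‖ !Int  ✓
                    end ‖ end  ✓
            • err:
              !Unit ‖ ?Unit  ✓
                ?Str ‖ !Str  ✓
                  X ‖ X  ✓
            • ok:
              +{retry,ok} ‖ &{retry,ok}  ✓ label sets agree
                • retry:
                  !Int ‖ ?Int  ✓
                    end ‖ end  ✓
                • ok:
                  ?Str ‖ !Str  ✓
                    end ‖ end  ✓
        • ack:
          &{data,ok} ‖ +{data,ok}  ✓ label sets agree
            • data:
              &{done,stop,more} ‖ +{done,stop,more}  ✓ label sets agree
                • done:
                  ?Unit ‖ !Unit  ✓
                    end ‖ end  ✓
                • stop:
                  ?Int ‖ !Int  ✓
                    X ‖ X  ✓
                • more:
                  &{ok,err,ack} ‖ +{ok,err,ack}  ✓ label sets agree
                    • ok:
                      X ‖ X  ✓
                    • err:
                      X ‖ X  ✓
                    • ack:
                      X ‖ X  ✓
            • ok:
              !Unit ‖ ?Unit  ✓
                !Str ‖ ?Str  ✓
                  end ‖ end  ✓
        • more:
          ?Int ‖ !Int  ✓
            &{ok,done} ‖ +{ok,done}  ✓ label sets agree
              • ok:
                ?Unit ‖ !Unit  ✓
                  X ‖ X  ✓
              • done:
                ?Unit ‖ !Unit  ✓
                  end ‖ end  ✓

YES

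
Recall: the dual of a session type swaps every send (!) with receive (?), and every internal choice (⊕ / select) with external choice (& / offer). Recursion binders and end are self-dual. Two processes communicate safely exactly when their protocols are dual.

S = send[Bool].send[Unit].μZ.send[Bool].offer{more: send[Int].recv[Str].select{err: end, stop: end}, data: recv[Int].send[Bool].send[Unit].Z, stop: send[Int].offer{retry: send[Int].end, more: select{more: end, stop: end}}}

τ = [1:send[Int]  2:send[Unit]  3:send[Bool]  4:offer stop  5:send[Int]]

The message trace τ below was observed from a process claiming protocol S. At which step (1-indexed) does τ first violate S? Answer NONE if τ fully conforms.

@1 got send[Int], protocol expects send[Bool]  ✗

1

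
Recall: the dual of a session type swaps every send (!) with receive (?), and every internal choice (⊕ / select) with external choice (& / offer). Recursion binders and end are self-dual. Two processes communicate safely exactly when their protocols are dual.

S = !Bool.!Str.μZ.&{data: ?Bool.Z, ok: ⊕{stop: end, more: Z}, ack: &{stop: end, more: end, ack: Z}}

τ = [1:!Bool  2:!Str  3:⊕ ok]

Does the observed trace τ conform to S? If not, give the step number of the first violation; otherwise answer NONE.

3

[1] !Bool  ✓  now at !Str.μZ.…
[2] !Str  ✓  now at μZ.…
[3] got ⊕ ok, protocol expects & data or & ok or & ack  ✗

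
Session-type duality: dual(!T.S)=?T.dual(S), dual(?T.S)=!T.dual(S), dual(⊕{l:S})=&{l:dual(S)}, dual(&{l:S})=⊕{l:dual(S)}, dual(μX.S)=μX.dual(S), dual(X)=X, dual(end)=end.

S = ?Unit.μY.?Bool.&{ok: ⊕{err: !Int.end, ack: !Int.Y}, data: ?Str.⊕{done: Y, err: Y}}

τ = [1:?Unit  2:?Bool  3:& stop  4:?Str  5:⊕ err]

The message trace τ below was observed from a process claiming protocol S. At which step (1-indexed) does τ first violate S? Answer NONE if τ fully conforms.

3

step 1: ?Unit  ✓  now at μY.…
step 2: ?Bool  ✓  now at &{ok: ⊕{err: !Int.end, ack: !Int.μY.…}, data: ?Str.⊕{done: μY.…, err: μY.…}}
step 3: got & stop, protocol expects & ok or & data  ✗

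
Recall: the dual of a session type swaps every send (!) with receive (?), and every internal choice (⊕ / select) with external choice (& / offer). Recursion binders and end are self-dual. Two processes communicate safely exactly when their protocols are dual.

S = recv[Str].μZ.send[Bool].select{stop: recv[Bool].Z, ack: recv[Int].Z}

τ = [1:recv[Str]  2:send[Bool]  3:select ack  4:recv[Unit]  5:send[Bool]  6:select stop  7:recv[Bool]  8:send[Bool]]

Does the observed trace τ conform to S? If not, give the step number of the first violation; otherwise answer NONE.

[1] recv[Str]  ✓  cont: μZ.…
[2] send[Bool]  ✓  cont: select{stop: recv[Bool].μZ.…, ack: recv[Int].μZ.…}
[3] select ack  ✓  cont: recv[Int].μZ.…
[4] got recv[Unit], protocol expects recv[Int]  ✗

4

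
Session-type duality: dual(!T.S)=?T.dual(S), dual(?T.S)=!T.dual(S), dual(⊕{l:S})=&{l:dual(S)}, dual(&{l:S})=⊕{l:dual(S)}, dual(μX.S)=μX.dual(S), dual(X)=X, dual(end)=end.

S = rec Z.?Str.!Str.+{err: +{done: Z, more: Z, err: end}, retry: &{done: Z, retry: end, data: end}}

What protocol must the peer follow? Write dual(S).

rec Z.!Str.?Str.&{err: &{done: Z, more: Z, err: end}, retry: +{done: Z, retry: end, data: end}}

rec Z → rec Z  (binder kept)
  ?Str → !Str
    !Str → ?Str
      +{err,retry} → &{err,retry}  (internal→external)
        case err:
          +{done,more,err} → &{done,more,err}  (internal→external)
            case done:
              Z self-dual
            case more:
              Z self-dual
            case err:
              end self-dual
        case retry:
          &{done,retry,data} → +{done,retry,data}  (offer→select)
            case done:
              Z self-dual
            case retry:
              end self-dual
            case data:
              end self-dual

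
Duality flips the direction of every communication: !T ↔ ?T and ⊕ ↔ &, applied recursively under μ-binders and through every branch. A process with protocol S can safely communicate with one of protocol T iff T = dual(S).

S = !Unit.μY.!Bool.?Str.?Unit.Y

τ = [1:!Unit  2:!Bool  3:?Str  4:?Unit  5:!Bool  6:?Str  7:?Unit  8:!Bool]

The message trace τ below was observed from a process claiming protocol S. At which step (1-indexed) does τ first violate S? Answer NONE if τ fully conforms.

NONE

@1 !Unit  ok  residual = μY.…
@2 !Bool  ok  residual = ?Str.?Unit.μY.…
@3 ?Str  ok  residual = ?Unit.μY.…
@4 ?Unit  ok  residual = μY.…
@5 !Bool  ok  residual = ?Str.?Unit.μY.…
@6 ?Str  ok  residual = ?Unit.μY.…
@7 ?Unit  ok  residual = μY.…
@8 !Bool  ok  residual = ?Str.?Unit.μY.…
all 8 steps conform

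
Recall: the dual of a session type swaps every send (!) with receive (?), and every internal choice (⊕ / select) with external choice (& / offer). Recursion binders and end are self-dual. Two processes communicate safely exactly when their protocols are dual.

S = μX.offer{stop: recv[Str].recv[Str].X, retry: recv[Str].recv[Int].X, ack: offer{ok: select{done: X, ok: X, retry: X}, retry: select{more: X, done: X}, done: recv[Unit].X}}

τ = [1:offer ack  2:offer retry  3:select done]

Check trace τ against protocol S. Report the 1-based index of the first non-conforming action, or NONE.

step 1: offer ack  match  state: offer{ok: select{done: μX.…, ok: μX.…, retry: μX.…}, retry: select{more: μX.…, done: μX.…}, done: recv[Unit].μX.…}
step 2: offer retry  match  state: select{more: μX.…, done: μX.…}
step 3: select done  match  state: μX.…
τ conforms to S (length 3)

NONE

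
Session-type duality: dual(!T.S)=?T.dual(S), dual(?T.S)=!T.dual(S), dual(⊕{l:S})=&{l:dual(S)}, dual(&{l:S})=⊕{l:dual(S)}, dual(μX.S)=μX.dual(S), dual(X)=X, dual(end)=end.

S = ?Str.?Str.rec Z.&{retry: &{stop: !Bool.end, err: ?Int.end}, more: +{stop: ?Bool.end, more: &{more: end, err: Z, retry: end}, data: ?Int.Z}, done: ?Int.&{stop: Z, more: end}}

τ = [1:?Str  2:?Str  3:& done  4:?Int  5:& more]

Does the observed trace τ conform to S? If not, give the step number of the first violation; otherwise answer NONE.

[1] ?Str  ok  state: ?Str.rec Z.…
[2] ?Str  ok  state: rec Z.…
[3] & done  ok  state: ?Int.&{stop: rec Z.…, more: end}
[4] ?Int  ok  state: &{stop: rec Z.…, more: end}
[5] & more  ok  state: end
all 5 steps conform

NONE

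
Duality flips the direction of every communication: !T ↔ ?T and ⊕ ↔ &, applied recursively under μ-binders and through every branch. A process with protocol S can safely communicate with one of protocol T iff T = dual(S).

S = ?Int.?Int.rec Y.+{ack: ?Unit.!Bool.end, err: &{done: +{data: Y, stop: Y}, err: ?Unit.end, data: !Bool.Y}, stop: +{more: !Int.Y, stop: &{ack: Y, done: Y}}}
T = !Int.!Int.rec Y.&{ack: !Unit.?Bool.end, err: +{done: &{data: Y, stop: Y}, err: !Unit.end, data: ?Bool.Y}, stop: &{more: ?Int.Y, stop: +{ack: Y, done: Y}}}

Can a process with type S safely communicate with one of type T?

YES

?Int | !Int  ok
  ?Int | !Int  ok
    rec Y | rec Y  ok (μ self-dual)
      +{ack,err,stop} | &{ack,err,stop}  ok label sets agree
        case ack:
          ?Unit | !Unit  ok
            !Bool | ?Bool  ok
              end | end  ok
        case err:
          &{done,err,data} | +{done,err,data}  ok label sets agree
            case done:
              +{data,stop} | &{data,stop}  ok label sets agree
                case data:
                  Y | Y  ok
                case stop:
                  Y | Y  ok
            case err:
              ?Unit | !Unit  ok
                end | end  ok
            case data:
              !Bool | ?Bool  ok
                Y | Y  ok
        case stop:
          +{more,stop} | &{more,stop}  ok label sets agree
            case more:
              !Int | ?Int  ok
                Y | Y  ok
            case stop:
              &{ack,done} | +{ack,done}  ok label sets agree
                case ack:
                  Y | Y  ok
                case done:
                  Y | Y  ok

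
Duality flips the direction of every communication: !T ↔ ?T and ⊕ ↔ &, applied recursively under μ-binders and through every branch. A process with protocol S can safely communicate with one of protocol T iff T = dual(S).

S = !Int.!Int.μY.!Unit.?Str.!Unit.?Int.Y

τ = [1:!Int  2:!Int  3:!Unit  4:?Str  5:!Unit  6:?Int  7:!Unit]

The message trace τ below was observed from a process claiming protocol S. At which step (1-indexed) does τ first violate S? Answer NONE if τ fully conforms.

@1 !Int  ✓  cont: !Int.μY.…
@2 !Int  ✓  cont: μY.…
@3 !Unit  ✓  cont: ?Str.!Unit.?Int.μY.…
@4 ?Str  ✓  cont: !Unit.?Int.μY.…
@5 !Unit  ✓  cont: ?Int.μY.…
@6 ?Int  ✓  cont: μY.…
@7 !Unit  ✓  cont: ?Str.!Unit.?Int.μY.…
all 7 steps conform

NONE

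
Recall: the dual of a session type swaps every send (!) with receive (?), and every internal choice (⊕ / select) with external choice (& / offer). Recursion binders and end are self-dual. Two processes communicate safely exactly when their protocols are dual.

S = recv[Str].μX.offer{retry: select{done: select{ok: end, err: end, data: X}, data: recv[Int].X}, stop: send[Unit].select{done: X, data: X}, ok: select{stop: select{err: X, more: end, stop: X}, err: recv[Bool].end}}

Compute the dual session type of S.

send[Str].μX.select{retry: offer{done: offer{ok: end, err: end, data: X}, data: send[Int].X}, stop: recv[Unit].offer{done: X, data: X}, ok: offer{stop: offer{err: X, more: end, stop: X}, err: send[Bool].end}}

recv[Str] ↦ send[Str]
  μX ↦ μX  (rec unchanged)
    offer{retry,stop,ok} ↦ select{retry,stop,ok}  (offer→select)
      case retry:
        select{done,data} ↦ offer{done,data}  (⊕→&)
          case done:
            select{ok,err,data} ↦ offer{ok,err,data}  (⊕→&)
              case ok:
                dual(end) = end
              case err:
                dual(end) = end
              case data:
                dual(X) = X
          case data:
            recv[Int] ↦ send[Int]
              dual(X) = X
      case stop:
        send[Unit] ↦ recv[Unit]
          select{done,data} ↦ offer{done,data}  (⊕→&)
            case done:
              dual(X) = X
            case data:
              dual(X) = X
      case ok:
        select{stop,err} ↦ offer{stop,err}  (⊕→&)
          case stop:
            select{err,more,stop} ↦ offer{err,more,stop}  (⊕→&)
              case err:
                dual(X) = X
              case more:
                dual(end) = end
              case stop:
                dual(X) = X
          case err:
            recv[Bool] ↦ send[Bool]
              dual(end) = end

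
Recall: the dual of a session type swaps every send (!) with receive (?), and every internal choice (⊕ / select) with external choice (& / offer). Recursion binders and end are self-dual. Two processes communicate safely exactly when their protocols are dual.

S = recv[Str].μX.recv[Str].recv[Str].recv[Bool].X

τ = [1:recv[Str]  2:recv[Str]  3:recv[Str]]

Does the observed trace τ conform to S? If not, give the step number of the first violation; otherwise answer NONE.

NONE

@1 recv[Str]  match  cont: μX.…
@2 recv[Str]  match  cont: recv[Str].recv[Bool].μX.…
@3 recv[Str]  match  cont: recv[Bool].μX.…
τ conforms to S (length 3)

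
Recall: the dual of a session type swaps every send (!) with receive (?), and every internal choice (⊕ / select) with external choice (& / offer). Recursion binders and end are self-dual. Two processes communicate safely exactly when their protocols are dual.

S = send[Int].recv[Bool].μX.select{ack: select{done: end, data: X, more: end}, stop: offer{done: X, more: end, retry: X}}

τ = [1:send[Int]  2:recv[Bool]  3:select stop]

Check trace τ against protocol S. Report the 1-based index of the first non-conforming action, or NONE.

NONE

step 1: send[Int]  ok  residual = recv[Bool].μX.…
step 2: recv[Bool]  ok  residual = μX.…
step 3: select stop  ok  residual = offer{done: μX.…, more: end, retry: μX.…}
trace exhausted — no violation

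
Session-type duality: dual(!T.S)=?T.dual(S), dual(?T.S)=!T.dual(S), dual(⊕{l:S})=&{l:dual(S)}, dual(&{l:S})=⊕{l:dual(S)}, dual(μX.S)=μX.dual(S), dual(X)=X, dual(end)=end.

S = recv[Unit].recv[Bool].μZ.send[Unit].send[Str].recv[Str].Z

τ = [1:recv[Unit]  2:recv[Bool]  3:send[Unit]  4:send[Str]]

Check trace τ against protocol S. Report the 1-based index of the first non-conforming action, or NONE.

step 1: recv[Unit]  ok  now at recv[Bool].μZ.…
step 2: recv[Bool]  ok  now at μZ.…
step 3: send[Unit]  ok  now at send[Str].recv[Str].μZ.…
step 4: send[Str]  ok  now at recv[Str].μZ.…
all 4 steps conform

NONE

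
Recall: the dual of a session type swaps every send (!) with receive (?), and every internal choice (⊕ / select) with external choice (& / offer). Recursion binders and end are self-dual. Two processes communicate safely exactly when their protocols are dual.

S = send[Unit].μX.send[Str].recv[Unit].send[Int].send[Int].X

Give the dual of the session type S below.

send[Unit] = recv[Unit]
  μX = μX  (binder kept)
    send[Str] = recv[Str]
      recv[Unit] = send[Unit]
        send[Int] = recv[Int]
          send[Int] = recv[Int]
            X ↦ X

recv[Unit].μX.recv[Str].send[Unit].recv[Int].recv[Int].X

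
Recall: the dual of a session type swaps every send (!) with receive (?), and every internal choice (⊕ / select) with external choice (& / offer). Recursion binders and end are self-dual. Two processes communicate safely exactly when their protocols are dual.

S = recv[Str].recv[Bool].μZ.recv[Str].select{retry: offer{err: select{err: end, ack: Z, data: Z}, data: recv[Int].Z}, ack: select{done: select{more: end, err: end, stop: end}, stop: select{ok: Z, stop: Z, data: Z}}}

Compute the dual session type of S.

recv[Str] = send[Str]
  recv[Bool] = send[Bool]
    μZ = μZ  (μ self-dual)
      recv[Str] = send[Str]
        select{retry,ack} = offer{retry,ack}  (internal→external)
          case retry:
            offer{err,data} = select{err,data}  (external→internal)
              case err:
                select{err,ack,data} = offer{err,ack,data}  (internal→external)
                  case err:
                    dual(end) = end
                  case ack:
                    dual(Z) = Z
                  case data:
                    dual(Z) = Z
              case data:
                recv[Int] = send[Int]
                  dual(Z) = Z
          case ack:
            select{done,stop} = offer{done,stop}  (internal→external)
              case done:
                select{more,err,stop} = offer{more,err,stop}  (internal→external)
                  case more:
                    dual(end) = end
                  case err:
                    dual(end) = end
                  case stop:
                    dual(end) = end
              case stop:
                select{ok,stop,data} = offer{ok,stop,data}  (internal→external)
                  case ok:
                    dual(Z) = Z
                  case stop:
                    dual(Z) = Z
                  case data:
                    dual(Z) = Z

send[Str].send[Bool].μZ.send[Str].offer{retry: select{err: offer{err: end, ack: Z, data: Z}, data: send[Int].Z}, ack: offer{done: offer{more: end, err: end, stop: end}, stop: offer{ok: Z, stop: Z, data: Z}}}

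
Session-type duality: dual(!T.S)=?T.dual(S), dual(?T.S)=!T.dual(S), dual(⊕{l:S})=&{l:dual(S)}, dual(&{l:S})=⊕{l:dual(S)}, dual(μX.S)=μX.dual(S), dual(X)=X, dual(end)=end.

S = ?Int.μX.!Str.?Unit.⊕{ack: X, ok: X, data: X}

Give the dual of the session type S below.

?Int = !Int
  μX = μX  (rec unchanged)
    !Str = ?Str
      ?Unit = !Unit
        ⊕{ack,ok,data} = &{ack,ok,data}  (⊕→&)
          case ack:
            X self-dual
          case ok:
            X self-dual
          case data:
            X self-dual

!Int.μX.?Str.!Unit.&{ack: X, ok: X, data: X}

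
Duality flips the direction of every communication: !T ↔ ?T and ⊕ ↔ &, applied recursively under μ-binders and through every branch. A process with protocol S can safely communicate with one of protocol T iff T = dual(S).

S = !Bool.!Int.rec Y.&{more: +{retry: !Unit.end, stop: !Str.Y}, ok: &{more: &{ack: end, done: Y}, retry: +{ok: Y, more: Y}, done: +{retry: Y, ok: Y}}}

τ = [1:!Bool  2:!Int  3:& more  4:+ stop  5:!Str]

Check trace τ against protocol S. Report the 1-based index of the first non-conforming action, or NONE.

NONE

step 1: !Bool  match  residual = !Int.rec Y.…
step 2: !Int  match  residual = rec Y.…
step 3: & more  match  residual = +{retry: !Unit.end, stop: !Str.rec Y.…}
step 4: + stop  match  residual = !Str.rec Y.…
step 5: !Str  match  residual = rec Y.…
all 5 steps conform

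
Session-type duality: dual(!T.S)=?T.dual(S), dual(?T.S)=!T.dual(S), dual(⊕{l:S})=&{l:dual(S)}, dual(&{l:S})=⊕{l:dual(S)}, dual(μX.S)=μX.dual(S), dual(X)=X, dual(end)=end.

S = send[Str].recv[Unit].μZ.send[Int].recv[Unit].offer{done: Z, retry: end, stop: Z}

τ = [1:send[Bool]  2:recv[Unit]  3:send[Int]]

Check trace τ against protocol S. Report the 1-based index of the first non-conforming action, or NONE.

1

@1 got send[Bool], protocol expects send[Str]  ✗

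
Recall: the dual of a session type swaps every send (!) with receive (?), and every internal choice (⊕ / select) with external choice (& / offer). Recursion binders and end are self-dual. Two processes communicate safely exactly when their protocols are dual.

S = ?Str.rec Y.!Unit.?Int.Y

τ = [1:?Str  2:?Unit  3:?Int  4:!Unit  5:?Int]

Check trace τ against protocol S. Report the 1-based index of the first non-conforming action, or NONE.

@1 ?Str  ok  residual = rec Y.…
@2 got ?Unit, protocol expects !Unit  ✗

2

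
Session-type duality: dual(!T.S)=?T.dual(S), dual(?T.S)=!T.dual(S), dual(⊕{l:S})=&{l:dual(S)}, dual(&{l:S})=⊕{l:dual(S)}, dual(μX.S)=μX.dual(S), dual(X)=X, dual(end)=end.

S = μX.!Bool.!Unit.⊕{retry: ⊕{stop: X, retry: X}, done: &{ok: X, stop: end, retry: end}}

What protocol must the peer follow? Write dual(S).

μX ↦ μX  (binder kept)
  !Bool ↦ ?Bool
    !Unit ↦ ?Unit
      ⊕{retry,done} ↦ &{retry,done}  (select→offer)
        case retry:
          ⊕{stop,retry} ↦ &{stop,retry}  (select→offer)
            case stop:
              X ↦ X
            case retry:
              X ↦ X
        case done:
          &{ok,stop,retry} ↦ ⊕{ok,stop,retry}  (offer→select)
            case ok:
              X ↦ X
            case stop:
              end ↦ end
            case retry:
              end ↦ end

μX.?Bool.?Unit.&{retry: &{stop: X, retry: X}, done: ⊕{ok: X, stop: end, retry: end}}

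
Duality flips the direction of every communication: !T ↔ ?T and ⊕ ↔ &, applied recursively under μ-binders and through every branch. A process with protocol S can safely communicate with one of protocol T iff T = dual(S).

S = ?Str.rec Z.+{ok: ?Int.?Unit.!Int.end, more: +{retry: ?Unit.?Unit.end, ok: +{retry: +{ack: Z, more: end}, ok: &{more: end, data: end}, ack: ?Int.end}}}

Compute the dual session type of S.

!Str.rec Z.&{ok: !Int.!Unit.?Int.end, more: &{retry: !Unit.!Unit.end, ok: &{retry: &{ack: Z, more: end}, ok: +{more: end, data: end}, ack: !Int.end}}}

?Str ↦ !Str
  rec Z ↦ rec Z  (rec unchanged)
    +{ok,more} ↦ &{ok,more}  (select→offer)
      • ok:
        ?Int ↦ !Int
          ?Unit ↦ !Unit
            !Int ↦ ?Int
              end ↦ end
      • more:
        +{retry,ok} ↦ &{retry,ok}  (select→offer)
          • retry:
            ?Unit ↦ !Unit
              ?Unit ↦ !Unit
                end ↦ end
          • ok:
            +{retry,ok,ack} ↦ &{retry,ok,ack}  (select→offer)
              • retry:
                +{ack,more} ↦ &{ack,more}  (select→offer)
                  • ack:
                    Z ↦ Z
                  • more:
                    end ↦ end
              • ok:
                &{more,data} ↦ +{more,data}  (offer→select)
                  • more:
                    end ↦ end
                  • data:
                    end ↦ end
              • ack:
                ?Int ↦ !Int
                  end ↦ end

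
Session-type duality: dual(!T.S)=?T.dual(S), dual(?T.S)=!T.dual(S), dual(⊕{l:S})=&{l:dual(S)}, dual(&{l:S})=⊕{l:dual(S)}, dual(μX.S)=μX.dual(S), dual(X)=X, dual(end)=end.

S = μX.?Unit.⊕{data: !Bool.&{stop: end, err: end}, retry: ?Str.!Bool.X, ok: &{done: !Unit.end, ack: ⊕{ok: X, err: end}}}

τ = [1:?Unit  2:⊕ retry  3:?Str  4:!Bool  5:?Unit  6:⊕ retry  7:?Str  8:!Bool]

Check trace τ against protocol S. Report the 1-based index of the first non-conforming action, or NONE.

[1] ?Unit  ✓  now at ⊕{data: !Bool.&{stop: end, err: end}, retry: ?Str.!Bool.μX.…, ok: &{done: !Unit.end, ack: ⊕{ok: μX.…, err: end}}}
[2] ⊕ retry  ✓  now at ?Str.!Bool.μX.…
[3] ?Str  ✓  now at !Bool.μX.…
[4] !Bool  ✓  now at μX.…
[5] ?Unit  ✓  now at ⊕{data: !Bool.&{stop: end, err: end}, retry: ?Str.!Bool.μX.…, ok: &{done: !Unit.end, ack: ⊕{ok: μX.…, err: end}}}
[6] ⊕ retry  ✓  now at ?Str.!Bool.μX.…
[7] ?Str  ✓  now at !Bool.μX.…
[8] !Bool  ✓  now at μX.…
τ conforms to S (length 8)

NONE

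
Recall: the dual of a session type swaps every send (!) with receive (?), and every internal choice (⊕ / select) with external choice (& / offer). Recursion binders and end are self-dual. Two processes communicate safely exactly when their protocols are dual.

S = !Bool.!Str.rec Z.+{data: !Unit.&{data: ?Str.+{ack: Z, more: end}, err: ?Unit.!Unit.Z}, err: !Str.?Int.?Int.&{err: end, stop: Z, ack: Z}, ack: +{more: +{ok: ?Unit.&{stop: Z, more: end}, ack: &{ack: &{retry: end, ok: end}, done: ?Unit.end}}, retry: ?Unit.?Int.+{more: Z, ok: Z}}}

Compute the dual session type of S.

?Bool.?Str.rec Z.&{data: ?Unit.+{data: !Str.&{ack: Z, more: end}, err: !Unit.?Unit.Z}, err: ?Str.!Int.!Int.+{err: end, stop: Z, ack: Z}, ack: &{more: &{ok: !Unit.+{stop: Z, more: end}, ack: +{ack: +{retry: end, ok: end}, done: !Unit.end}}, retry: !Unit.!Int.&{more: Z, ok: Z}}}

!Bool ↦ ?Bool
  !Str ↦ ?Str
    rec Z ↦ rec Z  (binder kept)
      +{data,err,ack} ↦ &{data,err,ack}  (⊕→&)
        • data:
          !Unit ↦ ?Unit
            &{data,err} ↦ +{data,err}  (offer→select)
              • data:
                ?Str ↦ !Str
                  +{ack,more} ↦ &{ack,more}  (⊕→&)
                    • ack:
                      dual(Z) = Z
                    • more:
                      dual(end) = end
              • err:
                ?Unit ↦ !Unit
                  !Unit ↦ ?Unit
                    dual(Z) = Z
        • err:
          !Str ↦ ?Str
            ?Int ↦ !Int
              ?Int ↦ !Int
                &{err,stop,ack} ↦ +{err,stop,ack}  (offer→select)
                  • err:
                    dual(end) = end
                  • stop:
                    dual(Z) = Z
                  • ack:
                    dual(Z) = Z
        • ack:
          +{more,retry} ↦ &{more,retry}  (⊕→&)
            • more:
              +{ok,ack} ↦ &{ok,ack}  (⊕→&)
                • ok:
                  ?Unit ↦ !Unit
                    &{stop,more} ↦ +{stop,more}  (offer→select)
                      • stop:
                        dual(Z) = Z
                      • more:
                        dual(end) = end
                • ack:
                  &{ack,done} ↦ +{ack,done}  (offer→select)
                    • ack:
                      &{retry,ok} ↦ +{retry,ok}  (offer→select)
                        • retry:
                          dual(end) = end
                        • ok:
                          dual(end) = end
                    • done:
                      ?Unit ↦ !Unit
                        dual(end) = end
            • retry:
              ?Unit ↦ !Unit
                ?Int ↦ !Int
                  +{more,ok} ↦ &{more,ok}  (⊕→&)
                    • more:
                      dual(Z) = Z
                    • ok:
                      dual(Z) = Z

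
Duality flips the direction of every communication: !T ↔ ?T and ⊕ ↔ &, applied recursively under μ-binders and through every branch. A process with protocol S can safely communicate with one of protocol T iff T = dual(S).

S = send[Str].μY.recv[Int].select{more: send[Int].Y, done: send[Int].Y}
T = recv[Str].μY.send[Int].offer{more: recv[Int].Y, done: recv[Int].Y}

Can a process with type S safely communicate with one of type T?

YES

send[Str] ‖ recv[Str]  ok
  μY ‖ μY  ok (rec unchanged)
    recv[Int] ‖ send[Int]  ok
      select{more,done} ‖ offer{more,done}  ok label sets agree
        [more]
          send[Int] ‖ recv[Int]  ok
            Y ‖ Y  ok
        [done]
          send[Int] ‖ recv[Int]  ok
            Y ‖ Y  ok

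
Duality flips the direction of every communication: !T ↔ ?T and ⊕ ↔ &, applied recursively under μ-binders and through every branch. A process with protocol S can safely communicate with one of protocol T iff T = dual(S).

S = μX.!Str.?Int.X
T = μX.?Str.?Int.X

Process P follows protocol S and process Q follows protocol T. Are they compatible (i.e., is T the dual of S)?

μX vs μX  ok (binder kept)
  !Str vs ?Str  ok
    ?Int vs ?Int  ✗ same direction on both sides — not dual

NO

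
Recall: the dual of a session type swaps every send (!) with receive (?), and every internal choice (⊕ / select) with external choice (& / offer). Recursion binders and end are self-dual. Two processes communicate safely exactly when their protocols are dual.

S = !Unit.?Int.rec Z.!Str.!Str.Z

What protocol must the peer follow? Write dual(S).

?Unit.!Int.rec Z.?Str.?Str.Z

!Unit ↦ ?Unit
  ?Int ↦ !Int
    rec Z ↦ rec Z  (μ self-dual)
      !Str ↦ ?Str
        !Str ↦ ?Str
          Z ↦ Z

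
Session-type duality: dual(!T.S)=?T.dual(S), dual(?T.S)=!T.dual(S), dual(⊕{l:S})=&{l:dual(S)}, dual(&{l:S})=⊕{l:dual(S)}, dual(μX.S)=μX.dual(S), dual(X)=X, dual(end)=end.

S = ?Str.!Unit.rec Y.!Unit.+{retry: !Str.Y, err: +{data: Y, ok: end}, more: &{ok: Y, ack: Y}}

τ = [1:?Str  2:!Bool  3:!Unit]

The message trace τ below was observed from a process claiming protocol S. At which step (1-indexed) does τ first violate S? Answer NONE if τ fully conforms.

2

@1 ?Str  match  now at !Unit.rec Y.…
@2 got !Bool, protocol expects !Unit  ✗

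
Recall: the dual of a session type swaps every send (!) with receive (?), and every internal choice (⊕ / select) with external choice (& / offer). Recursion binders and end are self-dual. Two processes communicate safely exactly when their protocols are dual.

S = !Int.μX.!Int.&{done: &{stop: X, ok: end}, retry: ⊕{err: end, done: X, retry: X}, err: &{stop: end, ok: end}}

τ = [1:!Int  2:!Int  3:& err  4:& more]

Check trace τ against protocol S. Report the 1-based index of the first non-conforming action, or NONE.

4

step 1: !Int  ✓  now at μX.…
step 2: !Int  ✓  now at &{done: &{stop: μX.…, ok: end}, retry: ⊕{err: end, done: μX.…, retry: μX.…}, err: &{stop: end, ok: end}}
step 3: & err  ✓  now at &{stop: end, ok: end}
step 4: got & more, protocol expects & stop or & ok  ✗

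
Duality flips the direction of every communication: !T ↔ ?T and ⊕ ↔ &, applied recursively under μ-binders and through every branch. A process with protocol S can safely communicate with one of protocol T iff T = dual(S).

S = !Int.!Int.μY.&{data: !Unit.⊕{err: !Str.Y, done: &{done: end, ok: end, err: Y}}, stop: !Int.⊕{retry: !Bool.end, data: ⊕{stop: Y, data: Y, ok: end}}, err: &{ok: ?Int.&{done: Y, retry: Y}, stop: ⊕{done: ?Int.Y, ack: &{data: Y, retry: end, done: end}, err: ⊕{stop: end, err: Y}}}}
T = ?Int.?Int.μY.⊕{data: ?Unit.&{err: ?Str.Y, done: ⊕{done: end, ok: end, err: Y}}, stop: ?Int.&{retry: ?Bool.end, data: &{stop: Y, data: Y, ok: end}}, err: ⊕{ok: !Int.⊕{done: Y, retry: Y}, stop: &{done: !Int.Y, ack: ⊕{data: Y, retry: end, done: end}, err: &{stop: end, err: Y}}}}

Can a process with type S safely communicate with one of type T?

YES

!Int vs ?Int  ok
  !Int vs ?Int  ok
    μY vs μY  ok (μ self-dual)
      &{data,stop,err} vs ⊕{data,stop,err}  ok label sets agree
        • data:
          !Unit vs ?Unit  ok
            ⊕{err,done} vs &{err,done}  ok label sets agree
              • err:
                !Str vs ?Str  ok
                  Y vs Y  ok
              • done:
                &{done,ok,err} vs ⊕{done,ok,err}  ok label sets agree
                  • done:
                    end vs end  ok
                  • ok:
                    end vs end  ok
                  • err:
                    Y vs Y  ok
        • stop:
          !Int vs ?Int  ok
            ⊕{retry,data} vs &{retry,data}  ok label sets agree
              • retry:
                !Bool vs ?Bool  ok
                  end vs end  ok
              • data:
                ⊕{stop,data,ok} vs &{stop,data,ok}  ok label sets agree
                  • stop:
                    Y vs Y  ok
                  • data:
                    Y vs Y  ok
                  • ok:
                    end vs end  ok
        • err:
          &{ok,stop} vs ⊕{ok,stop}  ok label sets agree
            • ok:
              ?Int vs !Int  ok
                &{done,retry} vs ⊕{done,retry}  ok label sets agree
                  • done:
                    Y vs Y  ok
                  • retry:
                    Y vs Y  ok
            • stop:
              ⊕{done,ack,err} vs &{done,ack,err}  ok label sets agree
                • done:
                  ?Int vs !Int  ok
                    Y vs Y  ok
                • ack:
                  &{data,retry,done} vs ⊕{data,retry,done}  ok label sets agree
                    • data:
                      Y vs Y  ok
                    • retry:
                      end vs end  ok
                    • done:
                      end vs end  ok
                • err:
                  ⊕{stop,err} vs &{stop,err}  ok label sets agree
                    • stop:
                      end vs end  ok
                    • err:
                      Y vs Y  ok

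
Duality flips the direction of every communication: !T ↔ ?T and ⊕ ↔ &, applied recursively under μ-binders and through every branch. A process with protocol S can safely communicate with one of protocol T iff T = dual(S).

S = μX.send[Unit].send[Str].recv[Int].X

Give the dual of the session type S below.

μX.recv[Unit].recv[Str].send[Int].X

μX ↦ μX  (μ self-dual)
  send[Unit] ↦ recv[Unit]
    send[Str] ↦ recv[Str]
      recv[Int] ↦ send[Int]
        X self-dual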